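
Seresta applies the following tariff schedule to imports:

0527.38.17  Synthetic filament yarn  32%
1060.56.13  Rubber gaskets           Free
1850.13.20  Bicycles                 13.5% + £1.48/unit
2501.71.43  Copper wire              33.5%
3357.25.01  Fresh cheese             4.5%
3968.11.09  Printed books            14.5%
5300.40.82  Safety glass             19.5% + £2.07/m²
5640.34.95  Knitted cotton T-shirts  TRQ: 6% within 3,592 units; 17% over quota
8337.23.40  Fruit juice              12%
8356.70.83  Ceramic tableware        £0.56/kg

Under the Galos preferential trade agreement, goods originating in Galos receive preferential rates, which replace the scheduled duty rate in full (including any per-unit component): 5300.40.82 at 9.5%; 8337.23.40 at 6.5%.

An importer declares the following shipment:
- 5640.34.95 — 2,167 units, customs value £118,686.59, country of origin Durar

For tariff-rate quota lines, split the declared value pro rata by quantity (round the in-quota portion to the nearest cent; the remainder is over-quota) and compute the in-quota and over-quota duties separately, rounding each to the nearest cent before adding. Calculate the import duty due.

Line 1 (5640.34.95, Durar, 2,167 units, £118,686.59):
Code 5640.34.95 is under a tariff-rate quota (threshold 3,592 units). Quantity 2,167 units is within the quota, so the in-quota rate 6% applies to the full value.
Duty = £118,686.59 × 6% = £7,121.20.

£7,121.20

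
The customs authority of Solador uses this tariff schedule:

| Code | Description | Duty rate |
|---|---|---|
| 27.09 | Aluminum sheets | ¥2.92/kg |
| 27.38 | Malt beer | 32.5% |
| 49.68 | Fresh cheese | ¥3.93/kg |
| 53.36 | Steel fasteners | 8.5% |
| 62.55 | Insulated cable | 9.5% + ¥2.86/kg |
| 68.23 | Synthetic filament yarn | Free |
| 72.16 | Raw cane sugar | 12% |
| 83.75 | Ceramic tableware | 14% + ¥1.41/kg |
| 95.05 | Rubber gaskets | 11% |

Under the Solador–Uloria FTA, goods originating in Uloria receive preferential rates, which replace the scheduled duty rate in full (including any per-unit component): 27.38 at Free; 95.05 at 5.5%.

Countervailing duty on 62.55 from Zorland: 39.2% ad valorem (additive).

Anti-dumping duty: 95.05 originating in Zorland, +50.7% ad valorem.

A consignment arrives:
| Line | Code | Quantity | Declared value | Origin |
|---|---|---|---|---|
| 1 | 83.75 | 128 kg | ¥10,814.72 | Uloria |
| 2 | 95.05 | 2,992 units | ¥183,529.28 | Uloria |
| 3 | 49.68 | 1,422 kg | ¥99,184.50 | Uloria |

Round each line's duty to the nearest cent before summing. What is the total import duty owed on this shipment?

Line 1 (83.75, Uloria, 128 kg, ¥10,814.72):
Base rate for 83.75 is 14% + ¥1.41/kg.
Origin Uloria is the FTA partner but 83.75 is not on the preference list; base rate stands.
Duty = ¥10,814.72 × 14% + 128 × ¥1.41 = ¥1,694.54.
Line 2 (95.05, Uloria, 2,992 units, ¥183,529.28):
Base rate for 95.05 is 11%.
Origin Uloria qualifies under the Solador–Uloria agreement and 95.05 is covered: preferential rate 5.5% applies instead.
The additional-duty order on 95.05 targets Zorland, not Uloria; it does not apply.
Duty = ¥183,529.28 × 5.5% = ¥10,094.11.
Line 3 (49.68, Uloria, 1,422 kg, ¥99,184.50):
Base rate for 49.68 is ¥3.93/kg.
Origin Uloria is the FTA partner but 49.68 is not on the preference list; base rate stands.
Duty = 1,422 × ¥3.93 = ¥5,588.46.
Total = ¥1,694.54 + ¥10,094.11 + ¥5,588.46 = ¥17,377.11.

¥17,377.11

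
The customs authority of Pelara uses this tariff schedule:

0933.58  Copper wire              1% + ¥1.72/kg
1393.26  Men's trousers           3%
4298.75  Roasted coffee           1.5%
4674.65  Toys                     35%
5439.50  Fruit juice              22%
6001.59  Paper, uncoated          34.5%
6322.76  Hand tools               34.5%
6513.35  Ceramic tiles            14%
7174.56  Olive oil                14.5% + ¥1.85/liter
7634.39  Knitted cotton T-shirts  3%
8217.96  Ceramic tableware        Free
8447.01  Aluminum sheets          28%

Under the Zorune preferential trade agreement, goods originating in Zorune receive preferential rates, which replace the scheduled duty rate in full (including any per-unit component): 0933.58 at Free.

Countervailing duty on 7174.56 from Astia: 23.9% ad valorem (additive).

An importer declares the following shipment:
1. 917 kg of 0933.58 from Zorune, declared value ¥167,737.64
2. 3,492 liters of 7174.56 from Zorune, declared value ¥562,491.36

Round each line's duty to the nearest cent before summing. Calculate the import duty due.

Line 1 (0933.58, Zorune, 917 kg, ¥167,737.64):
Base rate for 0933.58 is 1% + ¥1.72/kg.
Origin Zorune qualifies under the Pelara–Zorune agreement and 0933.58 is covered: preferential rate Free applies instead.
Duty = ¥167,737.64 × 0% = ¥0.00.
Line 2 (7174.56, Zorune, 3,492 liters, ¥562,491.36):
Base rate for 7174.56 is 14.5% + ¥1.85/liter.
Origin Zorune is the FTA partner but 7174.56 is not on the preference list; base rate stands.
The additional-duty order on 7174.56 targets Astia, not Zorune; it does not apply.
Duty = ¥562,491.36 × 14.5% + 3,492 × ¥1.85 = ¥88,021.45.
Total = ¥0.00 + ¥88,021.45 = ¥88,021.45.

¥88,021.45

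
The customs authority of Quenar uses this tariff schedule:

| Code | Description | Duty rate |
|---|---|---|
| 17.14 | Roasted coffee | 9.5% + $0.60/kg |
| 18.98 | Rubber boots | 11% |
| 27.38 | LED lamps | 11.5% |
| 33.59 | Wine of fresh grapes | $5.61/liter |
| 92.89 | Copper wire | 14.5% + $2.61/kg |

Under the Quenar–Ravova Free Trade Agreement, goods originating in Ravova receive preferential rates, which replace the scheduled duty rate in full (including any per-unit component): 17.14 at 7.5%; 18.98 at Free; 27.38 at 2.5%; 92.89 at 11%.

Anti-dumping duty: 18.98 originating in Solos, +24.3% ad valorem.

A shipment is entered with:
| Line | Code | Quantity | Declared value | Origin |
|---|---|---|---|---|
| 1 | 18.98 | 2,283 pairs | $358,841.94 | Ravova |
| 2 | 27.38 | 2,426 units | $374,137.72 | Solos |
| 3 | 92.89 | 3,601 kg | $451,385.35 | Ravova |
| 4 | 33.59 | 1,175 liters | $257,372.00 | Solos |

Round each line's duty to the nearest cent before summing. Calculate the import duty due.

Line 1 (18.98, Ravova, 2,283 pairs, $358,841.94):
Base rate for 18.98 is 11%.
Origin Ravova qualifies under the Quenar–Ravova agreement and 18.98 is covered: preferential rate Free applies instead.
The additional-duty order on 18.98 targets Solos, not Ravova; it does not apply.
Duty = $358,841.94 × 0% = $0.00.
Line 2 (27.38, Solos, 2,426 units, $374,137.72):
Base rate for 27.38 is 11.5%.
27.38 has an FTA preferential rate, but origin Solos is not Ravova; base rate stands.
Duty = $374,137.72 × 11.5% = $43,025.84.
Line 3 (92.89, Ravova, 3,601 kg, $451,385.35):
Base rate for 92.89 is 14.5% + $2.61/kg.
Origin Ravova qualifies under the Quenar–Ravova agreement and 92.89 is covered: preferential rate 11% applies instead.
Duty = $451,385.35 × 11% = $49,652.39.
Line 4 (33.59, Solos, 1,175 liters, $257,372.00):
Base rate for 33.59 is $5.61/liter.
Duty = 1,175 × $5.61 = $6,591.75.
Total = $0.00 + $43,025.84 + $49,652.39 + $6,591.75 = $99,269.98.

$99,269.98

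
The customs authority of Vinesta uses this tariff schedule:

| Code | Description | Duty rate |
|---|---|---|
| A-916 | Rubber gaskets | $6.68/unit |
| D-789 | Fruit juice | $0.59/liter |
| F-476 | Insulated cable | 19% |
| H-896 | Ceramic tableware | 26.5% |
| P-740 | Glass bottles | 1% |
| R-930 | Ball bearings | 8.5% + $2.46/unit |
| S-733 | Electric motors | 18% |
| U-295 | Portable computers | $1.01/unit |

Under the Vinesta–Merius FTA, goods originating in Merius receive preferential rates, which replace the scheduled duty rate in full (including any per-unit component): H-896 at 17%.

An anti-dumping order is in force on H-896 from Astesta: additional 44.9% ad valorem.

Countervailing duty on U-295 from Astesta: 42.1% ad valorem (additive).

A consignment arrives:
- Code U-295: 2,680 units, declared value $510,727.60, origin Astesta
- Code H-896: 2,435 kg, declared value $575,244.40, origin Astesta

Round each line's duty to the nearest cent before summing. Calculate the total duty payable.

$628,447.62

Line 1 (U-295, Astesta, 2,680 units, $510,727.60):
Base rate for U-295 is $1.01/unit.
Additional duty on U-295 from Astesta: +42.1% ad valorem. Applied ad valorem rate = 42.1%.
Duty = $510,727.60 × 42.1% + 2,680 × $1.01 = $217,723.12.
Line 2 (H-896, Astesta, 2,435 kg, $575,244.40):
Base rate for H-896 is 26.5%.
H-896 has an FTA preferential rate, but origin Astesta is not Merius; base rate stands.
Additional duty on H-896 from Astesta: +44.9%. Applied ad valorem rate: 26.5% + 44.9% = 71.4%.
Duty = $575,244.40 × 71.4% = $410,724.50.
Total = $217,723.12 + $410,724.50 = $628,447.62.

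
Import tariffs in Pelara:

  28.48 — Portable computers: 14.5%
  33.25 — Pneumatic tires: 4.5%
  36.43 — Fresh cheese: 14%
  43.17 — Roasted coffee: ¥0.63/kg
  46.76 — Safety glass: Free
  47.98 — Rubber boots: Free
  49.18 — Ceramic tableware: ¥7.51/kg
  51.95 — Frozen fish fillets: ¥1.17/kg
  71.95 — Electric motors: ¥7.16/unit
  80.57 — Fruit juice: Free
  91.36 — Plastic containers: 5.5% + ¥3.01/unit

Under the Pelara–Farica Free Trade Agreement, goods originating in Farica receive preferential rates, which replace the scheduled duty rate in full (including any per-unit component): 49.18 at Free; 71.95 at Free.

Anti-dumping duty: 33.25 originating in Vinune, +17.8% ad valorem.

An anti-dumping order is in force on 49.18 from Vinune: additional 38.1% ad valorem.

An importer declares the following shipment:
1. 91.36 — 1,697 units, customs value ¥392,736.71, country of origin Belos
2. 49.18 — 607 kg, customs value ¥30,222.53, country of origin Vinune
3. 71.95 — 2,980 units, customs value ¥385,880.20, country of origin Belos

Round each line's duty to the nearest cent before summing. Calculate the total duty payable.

¥64,118.64

Line 1 (91.36, Belos, 1,697 units, ¥392,736.71):
Base rate for 91.36 is 5.5% + ¥3.01/unit.
Duty = ¥392,736.71 × 5.5% + 1,697 × ¥3.01 = ¥26,708.49.
Line 2 (49.18, Vinune, 607 kg, ¥30,222.53):
Base rate for 49.18 is ¥7.51/kg.
49.18 has an FTA preferential rate, but origin Vinune is not Farica; base rate stands.
Additional duty on 49.18 from Vinune: +38.1% ad valorem. Applied ad valorem rate = 38.1%.
Duty = ¥30,222.53 × 38.1% + 607 × ¥7.51 = ¥16,073.35.
Line 3 (71.95, Belos, 2,980 units, ¥385,880.20):
Base rate for 71.95 is ¥7.16/unit.
71.95 has an FTA preferential rate, but origin Belos is not Farica; base rate stands.
Duty = 2,980 × ¥7.16 = ¥21,336.80.
Total = ¥26,708.49 + ¥16,073.35 + ¥21,336.80 = ¥64,118.64.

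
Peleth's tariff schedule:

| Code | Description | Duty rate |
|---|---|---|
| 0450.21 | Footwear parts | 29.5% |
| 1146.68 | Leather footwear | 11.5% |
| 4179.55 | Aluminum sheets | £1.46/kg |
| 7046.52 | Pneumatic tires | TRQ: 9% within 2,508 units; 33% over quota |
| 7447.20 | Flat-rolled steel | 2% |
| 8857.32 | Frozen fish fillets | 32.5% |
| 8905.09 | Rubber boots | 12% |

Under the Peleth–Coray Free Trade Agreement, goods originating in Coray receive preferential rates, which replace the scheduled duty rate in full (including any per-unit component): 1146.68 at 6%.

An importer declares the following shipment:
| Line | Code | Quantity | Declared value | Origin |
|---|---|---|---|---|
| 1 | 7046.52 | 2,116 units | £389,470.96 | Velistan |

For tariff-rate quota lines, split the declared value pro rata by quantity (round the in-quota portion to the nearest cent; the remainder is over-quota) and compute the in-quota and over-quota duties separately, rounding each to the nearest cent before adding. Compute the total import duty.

Line 1 (7046.52, Velistan, 2,116 units, £389,470.96):
Code 7046.52 is under a tariff-rate quota (threshold 2,508 units). Quantity 2,116 units is within the quota, so the in-quota rate 9% applies to the full value.
Duty = £389,470.96 × 9% = £35,052.39.

£35,052.39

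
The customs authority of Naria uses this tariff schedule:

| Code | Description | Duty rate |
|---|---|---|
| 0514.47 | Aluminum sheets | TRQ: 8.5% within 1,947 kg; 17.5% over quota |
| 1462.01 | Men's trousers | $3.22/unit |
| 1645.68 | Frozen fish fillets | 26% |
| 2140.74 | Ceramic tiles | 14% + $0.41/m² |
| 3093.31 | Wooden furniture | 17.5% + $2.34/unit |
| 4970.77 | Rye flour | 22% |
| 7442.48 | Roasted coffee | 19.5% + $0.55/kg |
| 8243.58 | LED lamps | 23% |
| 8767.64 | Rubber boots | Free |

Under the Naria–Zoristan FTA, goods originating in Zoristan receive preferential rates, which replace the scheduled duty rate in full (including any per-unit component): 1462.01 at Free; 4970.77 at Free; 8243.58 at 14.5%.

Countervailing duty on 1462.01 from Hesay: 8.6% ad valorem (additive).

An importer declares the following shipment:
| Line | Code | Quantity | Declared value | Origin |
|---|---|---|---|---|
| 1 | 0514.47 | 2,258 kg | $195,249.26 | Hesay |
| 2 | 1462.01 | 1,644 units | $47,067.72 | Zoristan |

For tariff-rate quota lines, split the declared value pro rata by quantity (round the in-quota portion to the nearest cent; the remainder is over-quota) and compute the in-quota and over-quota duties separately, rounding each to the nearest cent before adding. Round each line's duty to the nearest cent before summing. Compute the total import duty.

Line 1 (0514.47, Hesay, 2,258 kg, $195,249.26):
Code 0514.47 is under a tariff-rate quota (threshold 1,947 kg). In-quota: 1,947 kg at 8.5%; over-quota: 311 kg at 17.5%.
Pro-rata value split: in-quota = $195,249.26 × 1,947/2,258 = $168,357.09; over-quota = $195,249.26 − $168,357.09 = $26,892.17.
In-quota duty = $168,357.09 × 8.5% = $14,310.35. Over-quota duty = $26,892.17 × 17.5% = $4,706.13.
Line duty = $14,310.35 + $4,706.13 = $19,016.48.
Line 2 (1462.01, Zoristan, 1,644 units, $47,067.72):
Base rate for 1462.01 is $3.22/unit.
Origin Zoristan qualifies under the Naria–Zoristan agreement and 1462.01 is covered: preferential rate Free applies instead.
The additional-duty order on 1462.01 targets Hesay, not Zoristan; it does not apply.
Duty = $47,067.72 × 0% = $0.00.
Total = $19,016.48 + $0.00 = $19,016.48.

$19,016.48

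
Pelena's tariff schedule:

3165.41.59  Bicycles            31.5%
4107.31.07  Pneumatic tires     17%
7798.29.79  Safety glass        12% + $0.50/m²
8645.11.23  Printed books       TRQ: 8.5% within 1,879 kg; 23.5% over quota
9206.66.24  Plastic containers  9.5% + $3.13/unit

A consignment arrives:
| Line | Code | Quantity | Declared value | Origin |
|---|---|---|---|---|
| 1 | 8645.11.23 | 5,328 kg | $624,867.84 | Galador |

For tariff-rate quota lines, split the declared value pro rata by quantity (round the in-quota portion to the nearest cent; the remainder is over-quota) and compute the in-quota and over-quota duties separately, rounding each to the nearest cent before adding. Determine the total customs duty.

$113,788.58

Line 1 (8645.11.23, Galador, 5,328 kg, $624,867.84):
Code 8645.11.23 is under a tariff-rate quota (threshold 1,879 kg). In-quota: 1,879 kg at 8.5%; over-quota: 3,449 kg at 23.5%.
Pro-rata value split: in-quota = $624,867.84 × 1,879/5,328 = $220,369.12; over-quota = $624,867.84 − $220,369.12 = $404,498.72.
In-quota duty = $220,369.12 × 8.5% = $18,731.38. Over-quota duty = $404,498.72 × 23.5% = $95,057.20.
Line duty = $18,731.38 + $95,057.20 = $113,788.58.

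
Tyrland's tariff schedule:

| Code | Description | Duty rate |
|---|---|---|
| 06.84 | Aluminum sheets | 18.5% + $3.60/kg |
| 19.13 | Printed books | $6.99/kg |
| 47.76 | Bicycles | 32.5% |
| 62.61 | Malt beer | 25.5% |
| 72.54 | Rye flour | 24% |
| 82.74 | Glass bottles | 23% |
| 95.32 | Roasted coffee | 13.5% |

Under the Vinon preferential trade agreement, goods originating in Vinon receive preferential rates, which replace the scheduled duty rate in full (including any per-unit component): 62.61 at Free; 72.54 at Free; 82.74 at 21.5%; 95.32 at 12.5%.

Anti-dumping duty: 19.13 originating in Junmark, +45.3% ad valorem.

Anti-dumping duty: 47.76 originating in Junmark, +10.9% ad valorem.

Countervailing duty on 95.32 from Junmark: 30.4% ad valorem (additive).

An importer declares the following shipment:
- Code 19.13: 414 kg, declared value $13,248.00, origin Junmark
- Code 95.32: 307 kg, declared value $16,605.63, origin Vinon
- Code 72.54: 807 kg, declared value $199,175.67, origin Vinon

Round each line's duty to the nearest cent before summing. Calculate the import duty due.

Line 1 (19.13, Junmark, 414 kg, $13,248.00):
Base rate for 19.13 is $6.99/kg.
Additional duty on 19.13 from Junmark: +45.3% ad valorem. Applied ad valorem rate = 45.3%.
Duty = $13,248.00 × 45.3% + 414 × $6.99 = $8,895.20.
Line 2 (95.32, Vinon, 307 kg, $16,605.63):
Base rate for 95.32 is 13.5%.
Origin Vinon qualifies under the Tyrland–Vinon agreement and 95.32 is covered: preferential rate 12.5% applies instead.
The additional-duty order on 95.32 targets Junmark, not Vinon; it does not apply.
Duty = $16,605.63 × 12.5% = $2,075.70.
Line 3 (72.54, Vinon, 807 kg, $199,175.67):
Base rate for 72.54 is 24%.
Origin Vinon qualifies under the Tyrland–Vinon agreement and 72.54 is covered: preferential rate Free applies instead.
Duty = $199,175.67 × 0% = $0.00.
Total = $8,895.20 + $2,075.70 + $0.00 = $10,970.90.

$10,970.90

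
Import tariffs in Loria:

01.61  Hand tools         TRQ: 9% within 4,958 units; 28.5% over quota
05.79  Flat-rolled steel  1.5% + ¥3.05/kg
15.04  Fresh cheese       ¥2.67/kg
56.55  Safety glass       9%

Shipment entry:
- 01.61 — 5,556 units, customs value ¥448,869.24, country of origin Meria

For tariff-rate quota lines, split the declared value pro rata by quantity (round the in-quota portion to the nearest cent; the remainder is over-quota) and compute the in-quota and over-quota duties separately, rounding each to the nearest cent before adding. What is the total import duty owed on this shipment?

Line 1 (01.61, Meria, 5,556 units, ¥448,869.24):
Code 01.61 is under a tariff-rate quota (threshold 4,958 units). In-quota: 4,958 units at 9%; over-quota: 598 units at 28.5%.
Pro-rata value split: in-quota = ¥448,869.24 × 4,958/5,556 = ¥400,556.82; over-quota = ¥448,869.24 − ¥400,556.82 = ¥48,312.42.
In-quota duty = ¥400,556.82 × 9% = ¥36,050.11. Over-quota duty = ¥48,312.42 × 28.5% = ¥13,769.04.
Line duty = ¥36,050.11 + ¥13,769.04 = ¥49,819.15.

¥49,819.15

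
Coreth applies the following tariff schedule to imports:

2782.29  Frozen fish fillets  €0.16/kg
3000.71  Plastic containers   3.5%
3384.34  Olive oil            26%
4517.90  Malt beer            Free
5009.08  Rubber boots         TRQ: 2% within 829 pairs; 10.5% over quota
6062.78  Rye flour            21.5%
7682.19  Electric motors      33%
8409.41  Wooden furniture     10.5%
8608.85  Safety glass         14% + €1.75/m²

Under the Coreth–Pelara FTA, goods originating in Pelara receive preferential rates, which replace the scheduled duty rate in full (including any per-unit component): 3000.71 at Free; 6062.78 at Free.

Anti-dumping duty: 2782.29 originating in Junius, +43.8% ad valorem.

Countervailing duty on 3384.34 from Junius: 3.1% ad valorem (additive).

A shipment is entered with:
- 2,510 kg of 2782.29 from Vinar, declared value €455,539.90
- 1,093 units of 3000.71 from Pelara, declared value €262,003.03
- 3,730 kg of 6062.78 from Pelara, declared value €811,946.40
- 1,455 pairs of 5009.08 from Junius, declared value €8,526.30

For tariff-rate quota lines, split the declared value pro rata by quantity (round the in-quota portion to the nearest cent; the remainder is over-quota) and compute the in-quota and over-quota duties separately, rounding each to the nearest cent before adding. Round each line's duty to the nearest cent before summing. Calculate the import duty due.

€883.94

Line 1 (2782.29, Vinar, 2,510 kg, €455,539.90):
Base rate for 2782.29 is €0.16/kg.
The additional-duty order on 2782.29 targets Junius, not Vinar; it does not apply.
Duty = 2,510 × €0.16 = €401.60.
Line 2 (3000.71, Pelara, 1,093 units, €262,003.03):
Base rate for 3000.71 is 3.5%.
Origin Pelara qualifies under the Coreth–Pelara agreement and 3000.71 is covered: preferential rate Free applies instead.
Duty = €262,003.03 × 0% = €0.00.
Line 3 (6062.78, Pelara, 3,730 kg, €811,946.40):
Base rate for 6062.78 is 21.5%.
Origin Pelara qualifies under the Coreth–Pelara agreement and 6062.78 is covered: preferential rate Free applies instead.
Duty = €811,946.40 × 0% = €0.00.
Line 4 (5009.08, Junius, 1,455 pairs, €8,526.30):
Code 5009.08 is under a tariff-rate quota (threshold 829 pairs). In-quota: 829 pairs at 2%; over-quota: 626 pairs at 10.5%.
Pro-rata value split: in-quota = €8,526.30 × 829/1,455 = €4,857.94; over-quota = €8,526.30 − €4,857.94 = €3,668.36.
In-quota duty = €4,857.94 × 2% = €97.16. Over-quota duty = €3,668.36 × 10.5% = €385.18.
Line duty = €97.16 + €385.18 = €482.34.
Total = €401.60 + €0.00 + €0.00 + €482.34 = €883.94.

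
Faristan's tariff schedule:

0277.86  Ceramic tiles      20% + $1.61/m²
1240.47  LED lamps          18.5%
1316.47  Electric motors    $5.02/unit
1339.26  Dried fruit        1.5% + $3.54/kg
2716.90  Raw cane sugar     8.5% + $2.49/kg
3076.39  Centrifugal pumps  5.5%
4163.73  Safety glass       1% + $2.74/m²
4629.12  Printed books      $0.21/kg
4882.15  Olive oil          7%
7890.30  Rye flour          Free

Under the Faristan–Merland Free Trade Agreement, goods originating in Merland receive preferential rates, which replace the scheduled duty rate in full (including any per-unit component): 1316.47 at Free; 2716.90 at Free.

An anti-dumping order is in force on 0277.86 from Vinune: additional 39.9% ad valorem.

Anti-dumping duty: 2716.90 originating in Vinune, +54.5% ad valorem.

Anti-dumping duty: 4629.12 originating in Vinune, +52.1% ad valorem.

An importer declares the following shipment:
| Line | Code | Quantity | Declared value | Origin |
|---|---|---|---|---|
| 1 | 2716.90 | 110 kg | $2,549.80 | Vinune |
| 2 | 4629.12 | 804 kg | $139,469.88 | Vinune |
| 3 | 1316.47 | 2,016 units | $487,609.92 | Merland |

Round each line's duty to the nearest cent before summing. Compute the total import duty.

$74,712.92

Line 1 (2716.90, Vinune, 110 kg, $2,549.80):
Base rate for 2716.90 is 8.5% + $2.49/kg.
2716.90 has an FTA preferential rate, but origin Vinune is not Merland; base rate stands.
Additional duty on 2716.90 from Vinune: +54.5%. Applied ad valorem rate: 8.5% + 54.5% = 63%.
Duty = $2,549.80 × 63% + 110 × $2.49 = $1,880.27.
Line 2 (4629.12, Vinune, 804 kg, $139,469.88):
Base rate for 4629.12 is $0.21/kg.
Additional duty on 4629.12 from Vinune: +52.1% ad valorem. Applied ad valorem rate = 52.1%.
Duty = $139,469.88 × 52.1% + 804 × $0.21 = $72,832.65.
Line 3 (1316.47, Merland, 2,016 units, $487,609.92):
Base rate for 1316.47 is $5.02/unit.
Origin Merland qualifies under the Faristan–Merland agreement and 1316.47 is covered: preferential rate Free applies instead.
Duty = $487,609.92 × 0% = $0.00.
Total = $1,880.27 + $72,832.65 + $0.00 = $74,712.92.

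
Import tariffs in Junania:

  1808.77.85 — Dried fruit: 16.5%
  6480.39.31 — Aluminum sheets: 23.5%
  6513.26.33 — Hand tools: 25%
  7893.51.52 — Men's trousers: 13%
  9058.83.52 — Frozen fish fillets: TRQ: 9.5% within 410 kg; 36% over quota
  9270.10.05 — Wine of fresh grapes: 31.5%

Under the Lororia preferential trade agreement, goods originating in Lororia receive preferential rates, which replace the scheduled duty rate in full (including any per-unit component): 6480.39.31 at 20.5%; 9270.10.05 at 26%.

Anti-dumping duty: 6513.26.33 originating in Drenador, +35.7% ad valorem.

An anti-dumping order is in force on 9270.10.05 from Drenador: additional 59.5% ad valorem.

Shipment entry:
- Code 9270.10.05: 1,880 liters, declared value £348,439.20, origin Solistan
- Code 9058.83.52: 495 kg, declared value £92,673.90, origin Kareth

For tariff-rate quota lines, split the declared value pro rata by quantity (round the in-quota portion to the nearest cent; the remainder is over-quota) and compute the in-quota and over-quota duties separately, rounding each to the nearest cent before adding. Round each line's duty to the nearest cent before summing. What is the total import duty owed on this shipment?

Line 1 (9270.10.05, Solistan, 1,880 liters, £348,439.20):
Base rate for 9270.10.05 is 31.5%.
9270.10.05 has an FTA preferential rate, but origin Solistan is not Lororia; base rate stands.
The additional-duty order on 9270.10.05 targets Drenador, not Solistan; it does not apply.
Duty = £348,439.20 × 31.5% = £109,758.35.
Line 2 (9058.83.52, Kareth, 495 kg, £92,673.90):
Code 9058.83.52 is under a tariff-rate quota (threshold 410 kg). In-quota: 410 kg at 9.5%; over-quota: 85 kg at 36%.
Pro-rata value split: in-quota = £92,673.90 × 410/495 = £76,760.20; over-quota = £92,673.90 − £76,760.20 = £15,913.70.
In-quota duty = £76,760.20 × 9.5% = £7,292.22. Over-quota duty = £15,913.70 × 36% = £5,728.93.
Line duty = £7,292.22 + £5,728.93 = £13,021.15.
Total = £109,758.35 + £13,021.15 = £122,779.50.

£122,779.50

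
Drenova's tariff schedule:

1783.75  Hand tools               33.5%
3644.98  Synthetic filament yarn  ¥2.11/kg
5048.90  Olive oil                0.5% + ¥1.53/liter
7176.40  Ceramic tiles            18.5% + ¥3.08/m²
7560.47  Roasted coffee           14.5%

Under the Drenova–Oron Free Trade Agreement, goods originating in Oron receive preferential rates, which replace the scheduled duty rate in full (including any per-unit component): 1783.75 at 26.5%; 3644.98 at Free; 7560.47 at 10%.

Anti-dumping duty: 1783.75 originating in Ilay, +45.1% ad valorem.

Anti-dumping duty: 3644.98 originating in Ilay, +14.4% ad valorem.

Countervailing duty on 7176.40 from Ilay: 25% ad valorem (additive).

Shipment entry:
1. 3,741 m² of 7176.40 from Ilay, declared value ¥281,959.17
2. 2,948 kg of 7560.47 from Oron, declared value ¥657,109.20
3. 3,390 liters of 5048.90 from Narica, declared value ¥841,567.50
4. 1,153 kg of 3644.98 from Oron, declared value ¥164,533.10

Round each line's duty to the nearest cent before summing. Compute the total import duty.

¥209,279.98

Line 1 (7176.40, Ilay, 3,741 m², ¥281,959.17):
Base rate for 7176.40 is 18.5% + ¥3.08/m².
Additional duty on 7176.40 from Ilay: +25%. Applied ad valorem rate: 18.5% + 25% = 43.5%.
Duty = ¥281,959.17 × 43.5% + 3,741 × ¥3.08 = ¥134,174.52.
Line 2 (7560.47, Oron, 2,948 kg, ¥657,109.20):
Base rate for 7560.47 is 14.5%.
Origin Oron qualifies under the Drenova–Oron agreement and 7560.47 is covered: preferential rate 10% applies instead.
Duty = ¥657,109.20 × 10% = ¥65,710.92.
Line 3 (5048.90, Narica, 3,390 liters, ¥841,567.50):
Base rate for 5048.90 is 0.5% + ¥1.53/liter.
Duty = ¥841,567.50 × 0.5% + 3,390 × ¥1.53 = ¥9,394.54.
Line 4 (3644.98, Oron, 1,153 kg, ¥164,533.10):
Base rate for 3644.98 is ¥2.11/kg.
Origin Oron qualifies under the Drenova–Oron agreement and 3644.98 is covered: preferential rate Free applies instead.
The additional-duty order on 3644.98 targets Ilay, not Oron; it does not apply.
Duty = ¥164,533.10 × 0% = ¥0.00.
Total = ¥134,174.52 + ¥65,710.92 + ¥9,394.54 + ¥0.00 = ¥209,279.98.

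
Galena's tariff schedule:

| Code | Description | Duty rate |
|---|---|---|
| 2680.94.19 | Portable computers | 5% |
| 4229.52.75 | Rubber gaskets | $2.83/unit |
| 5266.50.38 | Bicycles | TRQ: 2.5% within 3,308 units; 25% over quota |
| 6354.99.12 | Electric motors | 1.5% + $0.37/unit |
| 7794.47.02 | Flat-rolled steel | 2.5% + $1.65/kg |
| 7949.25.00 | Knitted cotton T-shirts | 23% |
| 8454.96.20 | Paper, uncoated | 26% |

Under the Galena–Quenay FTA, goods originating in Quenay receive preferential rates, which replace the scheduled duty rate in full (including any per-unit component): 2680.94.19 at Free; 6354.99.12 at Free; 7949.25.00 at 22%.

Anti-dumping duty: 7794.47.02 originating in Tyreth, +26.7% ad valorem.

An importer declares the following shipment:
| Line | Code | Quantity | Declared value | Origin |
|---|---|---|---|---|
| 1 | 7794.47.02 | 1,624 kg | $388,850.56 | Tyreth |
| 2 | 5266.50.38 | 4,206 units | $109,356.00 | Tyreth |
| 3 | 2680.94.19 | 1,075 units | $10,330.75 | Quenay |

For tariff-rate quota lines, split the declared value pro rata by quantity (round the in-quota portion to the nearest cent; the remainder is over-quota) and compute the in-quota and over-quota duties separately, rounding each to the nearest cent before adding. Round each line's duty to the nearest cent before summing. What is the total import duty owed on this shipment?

Line 1 (7794.47.02, Tyreth, 1,624 kg, $388,850.56):
Base rate for 7794.47.02 is 2.5% + $1.65/kg.
Additional duty on 7794.47.02 from Tyreth: +26.7%. Applied ad valorem rate: 2.5% + 26.7% = 29.2%.
Duty = $388,850.56 × 29.2% + 1,624 × $1.65 = $116,223.96.
Line 2 (5266.50.38, Tyreth, 4,206 units, $109,356.00):
Code 5266.50.38 is under a tariff-rate quota (threshold 3,308 units). In-quota: 3,308 units at 2.5%; over-quota: 898 units at 25%.
Pro-rata value split: in-quota = $109,356.00 × 3,308/4,206 = $86,008.00; over-quota = $109,356.00 − $86,008.00 = $23,348.00.
In-quota duty = $86,008.00 × 2.5% = $2,150.20. Over-quota duty = $23,348.00 × 25% = $5,837.00.
Line duty = $2,150.20 + $5,837.00 = $7,987.20.
Line 3 (2680.94.19, Quenay, 1,075 units, $10,330.75):
Base rate for 2680.94.19 is 5%.
Origin Quenay qualifies under the Galena–Quenay agreement and 2680.94.19 is covered: preferential rate Free applies instead.
Duty = $10,330.75 × 0% = $0.00.
Total = $116,223.96 + $7,987.20 + $0.00 = $124,211.16.

$124,211.16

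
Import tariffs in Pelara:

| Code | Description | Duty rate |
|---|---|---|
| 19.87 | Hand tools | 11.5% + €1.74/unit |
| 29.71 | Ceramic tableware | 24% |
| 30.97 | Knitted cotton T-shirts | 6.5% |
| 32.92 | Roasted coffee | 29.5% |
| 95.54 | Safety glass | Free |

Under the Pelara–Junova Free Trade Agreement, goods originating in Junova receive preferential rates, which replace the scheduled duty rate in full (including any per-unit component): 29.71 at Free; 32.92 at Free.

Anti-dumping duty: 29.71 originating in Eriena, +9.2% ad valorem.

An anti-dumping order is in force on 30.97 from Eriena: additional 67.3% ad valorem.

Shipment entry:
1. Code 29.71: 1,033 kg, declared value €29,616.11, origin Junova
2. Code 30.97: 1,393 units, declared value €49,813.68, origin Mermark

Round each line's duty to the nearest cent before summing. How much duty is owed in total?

€3,237.89

Line 1 (29.71, Junova, 1,033 kg, €29,616.11):
Base rate for 29.71 is 24%.
Origin Junova qualifies under the Pelara–Junova agreement and 29.71 is covered: preferential rate Free applies instead.
The additional-duty order on 29.71 targets Eriena, not Junova; it does not apply.
Duty = €29,616.11 × 0% = €0.00.
Line 2 (30.97, Mermark, 1,393 units, €49,813.68):
Base rate for 30.97 is 6.5%.
The additional-duty order on 30.97 targets Eriena, not Mermark; it does not apply.
Duty = €49,813.68 × 6.5% = €3,237.89.
Total = €0.00 + €3,237.89 = €3,237.89.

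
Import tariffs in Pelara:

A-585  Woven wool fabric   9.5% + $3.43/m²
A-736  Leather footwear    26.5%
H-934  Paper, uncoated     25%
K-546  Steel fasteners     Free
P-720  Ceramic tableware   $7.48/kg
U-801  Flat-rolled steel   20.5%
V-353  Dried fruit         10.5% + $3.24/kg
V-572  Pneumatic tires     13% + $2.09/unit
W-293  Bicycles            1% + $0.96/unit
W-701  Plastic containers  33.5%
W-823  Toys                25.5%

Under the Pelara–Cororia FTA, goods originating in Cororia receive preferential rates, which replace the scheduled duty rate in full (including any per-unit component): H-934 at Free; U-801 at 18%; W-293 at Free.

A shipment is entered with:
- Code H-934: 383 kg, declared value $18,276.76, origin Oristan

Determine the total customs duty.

Line 1 (H-934, Oristan, 383 kg, $18,276.76):
Base rate for H-934 is 25%.
H-934 has an FTA preferential rate, but origin Oristan is not Cororia; base rate stands.
Duty = $18,276.76 × 25% = $4,569.19.

$4,569.19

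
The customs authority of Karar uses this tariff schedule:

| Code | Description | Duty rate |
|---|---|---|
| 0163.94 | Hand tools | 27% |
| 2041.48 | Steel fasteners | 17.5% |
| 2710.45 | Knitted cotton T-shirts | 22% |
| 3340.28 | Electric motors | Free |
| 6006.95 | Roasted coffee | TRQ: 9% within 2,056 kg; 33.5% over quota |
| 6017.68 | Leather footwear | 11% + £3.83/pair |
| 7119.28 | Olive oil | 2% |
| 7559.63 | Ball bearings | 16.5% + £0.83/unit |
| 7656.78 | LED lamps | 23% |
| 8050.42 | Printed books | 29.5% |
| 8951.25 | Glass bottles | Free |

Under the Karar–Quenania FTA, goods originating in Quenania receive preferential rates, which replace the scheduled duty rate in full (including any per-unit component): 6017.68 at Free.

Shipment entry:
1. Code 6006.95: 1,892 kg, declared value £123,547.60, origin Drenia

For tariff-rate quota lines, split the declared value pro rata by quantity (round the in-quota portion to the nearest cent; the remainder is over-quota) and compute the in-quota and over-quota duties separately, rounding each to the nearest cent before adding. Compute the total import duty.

Line 1 (6006.95, Drenia, 1,892 kg, £123,547.60):
Code 6006.95 is under a tariff-rate quota (threshold 2,056 kg). Quantity 1,892 kg is within the quota, so the in-quota rate 9% applies to the full value.
Duty = £123,547.60 × 9% = £11,119.28.

£11,119.28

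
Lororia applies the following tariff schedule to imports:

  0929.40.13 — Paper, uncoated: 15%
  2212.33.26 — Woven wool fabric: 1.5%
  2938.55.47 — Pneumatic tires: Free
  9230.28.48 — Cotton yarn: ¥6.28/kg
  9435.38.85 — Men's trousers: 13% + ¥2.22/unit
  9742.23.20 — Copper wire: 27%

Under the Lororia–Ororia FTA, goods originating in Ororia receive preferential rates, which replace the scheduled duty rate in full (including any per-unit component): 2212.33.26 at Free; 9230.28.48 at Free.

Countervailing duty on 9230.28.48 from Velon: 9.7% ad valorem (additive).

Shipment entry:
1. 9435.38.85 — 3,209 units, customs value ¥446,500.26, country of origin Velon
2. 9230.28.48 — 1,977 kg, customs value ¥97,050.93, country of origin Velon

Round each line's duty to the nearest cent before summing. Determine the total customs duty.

¥86,998.51

Line 1 (9435.38.85, Velon, 3,209 units, ¥446,500.26):
Base rate for 9435.38.85 is 13% + ¥2.22/unit.
Duty = ¥446,500.26 × 13% + 3,209 × ¥2.22 = ¥65,169.01.
Line 2 (9230.28.48, Velon, 1,977 kg, ¥97,050.93):
Base rate for 9230.28.48 is ¥6.28/kg.
9230.28.48 has an FTA preferential rate, but origin Velon is not Ororia; base rate stands.
Additional duty on 9230.28.48 from Velon: +9.7% ad valorem. Applied ad valorem rate = 9.7%.
Duty = ¥97,050.93 × 9.7% + 1,977 × ¥6.28 = ¥21,829.50.
Total = ¥65,169.01 + ¥21,829.50 = ¥86,998.51.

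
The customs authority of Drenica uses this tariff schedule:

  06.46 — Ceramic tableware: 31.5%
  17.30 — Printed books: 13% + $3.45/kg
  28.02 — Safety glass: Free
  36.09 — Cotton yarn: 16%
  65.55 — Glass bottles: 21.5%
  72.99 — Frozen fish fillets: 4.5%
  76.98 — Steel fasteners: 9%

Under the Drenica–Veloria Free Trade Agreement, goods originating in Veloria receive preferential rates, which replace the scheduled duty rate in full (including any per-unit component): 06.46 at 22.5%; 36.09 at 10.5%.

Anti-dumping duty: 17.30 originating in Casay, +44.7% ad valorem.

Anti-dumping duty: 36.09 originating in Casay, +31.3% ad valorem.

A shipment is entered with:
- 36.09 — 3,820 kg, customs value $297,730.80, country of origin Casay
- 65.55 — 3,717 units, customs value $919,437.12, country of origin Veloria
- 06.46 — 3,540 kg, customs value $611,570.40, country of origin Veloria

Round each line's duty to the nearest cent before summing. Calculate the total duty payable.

Line 1 (36.09, Casay, 3,820 kg, $297,730.80):
Base rate for 36.09 is 16%.
36.09 has an FTA preferential rate, but origin Casay is not Veloria; base rate stands.
Additional duty on 36.09 from Casay: +31.3%. Applied ad valorem rate: 16% + 31.3% = 47.3%.
Duty = $297,730.80 × 47.3% = $140,826.67.
Line 2 (65.55, Veloria, 3,717 units, $919,437.12):
Base rate for 65.55 is 21.5%.
Origin Veloria is the FTA partner but 65.55 is not on the preference list; base rate stands.
Duty = $919,437.12 × 21.5% = $197,678.98.
Line 3 (06.46, Veloria, 3,540 kg, $611,570.40):
Base rate for 06.46 is 31.5%.
Origin Veloria qualifies under the Drenica–Veloria agreement and 06.46 is covered: preferential rate 22.5% applies instead.
Duty = $611,570.40 × 22.5% = $137,603.34.
Total = $140,826.67 + $197,678.98 + $137,603.34 = $476,108.99.

$476,108.99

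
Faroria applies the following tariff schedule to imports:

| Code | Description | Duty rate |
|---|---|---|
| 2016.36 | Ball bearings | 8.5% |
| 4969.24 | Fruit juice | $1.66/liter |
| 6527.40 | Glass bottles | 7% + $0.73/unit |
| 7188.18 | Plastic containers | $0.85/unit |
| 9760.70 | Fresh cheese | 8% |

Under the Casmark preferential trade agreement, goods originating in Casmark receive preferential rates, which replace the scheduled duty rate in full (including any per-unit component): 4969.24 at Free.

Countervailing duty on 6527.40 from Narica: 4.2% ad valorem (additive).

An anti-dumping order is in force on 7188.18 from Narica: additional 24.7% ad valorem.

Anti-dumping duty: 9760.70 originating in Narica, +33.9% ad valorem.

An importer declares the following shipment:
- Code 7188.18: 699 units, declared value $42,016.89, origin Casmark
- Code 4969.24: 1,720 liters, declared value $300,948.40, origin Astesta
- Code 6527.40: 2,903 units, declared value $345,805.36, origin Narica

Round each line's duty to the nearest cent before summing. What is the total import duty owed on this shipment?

$44,298.74

Line 1 (7188.18, Casmark, 699 units, $42,016.89):
Base rate for 7188.18 is $0.85/unit.
Origin Casmark is the FTA partner but 7188.18 is not on the preference list; base rate stands.
The additional-duty order on 7188.18 targets Narica, not Casmark; it does not apply.
Duty = 699 × $0.85 = $594.15.
Line 2 (4969.24, Astesta, 1,720 liters, $300,948.40):
Base rate for 4969.24 is $1.66/liter.
4969.24 has an FTA preferential rate, but origin Astesta is not Casmark; base rate stands.
Duty = 1,720 × $1.66 = $2,855.20.
Line 3 (6527.40, Narica, 2,903 units, $345,805.36):
Base rate for 6527.40 is 7% + $0.73/unit.
Additional duty on 6527.40 from Narica: +4.2%. Applied ad valorem rate: 7% + 4.2% = 11.2%.
Duty = $345,805.36 × 11.2% + 2,903 × $0.73 = $40,849.39.
Total = $594.15 + $2,855.20 + $40,849.39 = $44,298.74.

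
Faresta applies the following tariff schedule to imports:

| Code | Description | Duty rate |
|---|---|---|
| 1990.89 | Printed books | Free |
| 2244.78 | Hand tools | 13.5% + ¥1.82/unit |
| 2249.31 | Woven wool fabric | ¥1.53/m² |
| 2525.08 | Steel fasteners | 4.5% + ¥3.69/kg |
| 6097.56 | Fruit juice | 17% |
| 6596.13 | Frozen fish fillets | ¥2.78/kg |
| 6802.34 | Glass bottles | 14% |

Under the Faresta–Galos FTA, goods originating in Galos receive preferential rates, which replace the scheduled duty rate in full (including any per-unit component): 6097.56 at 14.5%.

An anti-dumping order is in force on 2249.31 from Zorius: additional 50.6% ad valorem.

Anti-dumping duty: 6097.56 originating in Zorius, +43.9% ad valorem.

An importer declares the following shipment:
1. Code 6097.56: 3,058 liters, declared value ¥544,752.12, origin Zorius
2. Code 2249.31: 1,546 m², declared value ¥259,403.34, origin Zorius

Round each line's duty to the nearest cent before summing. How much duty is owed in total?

Line 1 (6097.56, Zorius, 3,058 liters, ¥544,752.12):
Base rate for 6097.56 is 17%.
6097.56 has an FTA preferential rate, but origin Zorius is not Galos; base rate stands.
Additional duty on 6097.56 from Zorius: +43.9%. Applied ad valorem rate: 17% + 43.9% = 60.9%.
Duty = ¥544,752.12 × 60.9% = ¥331,754.04.
Line 2 (2249.31, Zorius, 1,546 m², ¥259,403.34):
Base rate for 2249.31 is ¥1.53/m².
Additional duty on 2249.31 from Zorius: +50.6% ad valorem. Applied ad valorem rate = 50.6%.
Duty = ¥259,403.34 × 50.6% + 1,546 × ¥1.53 = ¥133,623.47.
Total = ¥331,754.04 + ¥133,623.47 = ¥465,377.51.

¥465,377.51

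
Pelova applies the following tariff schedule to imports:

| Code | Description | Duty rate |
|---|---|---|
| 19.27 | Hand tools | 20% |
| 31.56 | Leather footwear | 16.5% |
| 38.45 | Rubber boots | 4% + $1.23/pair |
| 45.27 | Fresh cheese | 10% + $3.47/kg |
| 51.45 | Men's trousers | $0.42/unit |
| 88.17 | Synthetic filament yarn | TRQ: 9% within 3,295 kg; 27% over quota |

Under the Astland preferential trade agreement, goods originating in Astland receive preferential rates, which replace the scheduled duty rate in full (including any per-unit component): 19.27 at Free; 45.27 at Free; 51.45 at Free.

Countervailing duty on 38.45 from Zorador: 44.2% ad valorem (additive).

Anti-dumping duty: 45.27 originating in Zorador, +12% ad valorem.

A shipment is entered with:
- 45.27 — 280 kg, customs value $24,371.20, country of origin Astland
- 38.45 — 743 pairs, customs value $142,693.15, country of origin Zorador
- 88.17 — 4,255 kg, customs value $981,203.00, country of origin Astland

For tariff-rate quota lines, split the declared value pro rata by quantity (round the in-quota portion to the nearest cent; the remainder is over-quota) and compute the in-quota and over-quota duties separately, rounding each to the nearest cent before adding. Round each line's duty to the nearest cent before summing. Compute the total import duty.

Line 1 (45.27, Astland, 280 kg, $24,371.20):
Base rate for 45.27 is 10% + $3.47/kg.
Origin Astland qualifies under the Pelova–Astland agreement and 45.27 is covered: preferential rate Free applies instead.
The additional-duty order on 45.27 targets Zorador, not Astland; it does not apply.
Duty = $24,371.20 × 0% = $0.00.
Line 2 (38.45, Zorador, 743 pairs, $142,693.15):
Base rate for 38.45 is 4% + $1.23/pair.
Additional duty on 38.45 from Zorador: +44.2%. Applied ad valorem rate: 4% + 44.2% = 48.2%.
Duty = $142,693.15 × 48.2% + 743 × $1.23 = $69,691.99.
Line 3 (88.17, Astland, 4,255 kg, $981,203.00):
Code 88.17 is under a tariff-rate quota (threshold 3,295 kg). In-quota: 3,295 kg at 9%; over-quota: 960 kg at 27%.
Pro-rata value split: in-quota = $981,203.00 × 3,295/4,255 = $759,827.00; over-quota = $981,203.00 − $759,827.00 = $221,376.00.
In-quota duty = $759,827.00 × 9% = $68,384.43. Over-quota duty = $221,376.00 × 27% = $59,771.52.
Line duty = $68,384.43 + $59,771.52 = $128,155.95.
Total = $0.00 + $69,691.99 + $128,155.95 = $197,847.94.

$197,847.94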